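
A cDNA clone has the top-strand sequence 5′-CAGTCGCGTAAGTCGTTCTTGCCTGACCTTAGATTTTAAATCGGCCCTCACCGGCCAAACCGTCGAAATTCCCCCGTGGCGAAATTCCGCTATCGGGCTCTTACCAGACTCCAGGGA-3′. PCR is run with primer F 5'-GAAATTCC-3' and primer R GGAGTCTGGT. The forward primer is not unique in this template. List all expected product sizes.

48 bp, 32 bp

The forward primer GAAATTCC matches the top strand at positions 65–72, 81–88.
The reverse primer's reverse complement is ACCAGACTCC, matching at positions 103–112.
Each forward site pairs with the reverse site to give a product ending at position 112: sizes 48, 32 bp.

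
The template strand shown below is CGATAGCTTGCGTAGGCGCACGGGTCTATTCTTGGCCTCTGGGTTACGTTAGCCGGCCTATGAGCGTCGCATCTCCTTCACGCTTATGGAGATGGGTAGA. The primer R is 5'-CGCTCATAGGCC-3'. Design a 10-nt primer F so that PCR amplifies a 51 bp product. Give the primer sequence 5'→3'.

The reverse primer's reverse complement GGCCTATGAGCG matches the template at positions 55–66, so the product ends at position 66.
A 51 bp product then starts at position 66 − 51 + 1 = 16.
The forward primer is identical to the top strand there: GCGCACGGGT.

5'-GCGCACGGGT-3'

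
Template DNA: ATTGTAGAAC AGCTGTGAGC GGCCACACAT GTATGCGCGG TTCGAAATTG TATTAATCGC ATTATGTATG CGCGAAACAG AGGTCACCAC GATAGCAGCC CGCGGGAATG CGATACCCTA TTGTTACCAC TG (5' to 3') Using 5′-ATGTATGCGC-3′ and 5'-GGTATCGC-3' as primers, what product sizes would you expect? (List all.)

89 bp, 54 bp

The forward primer ATGTATGCGC matches the top strand at positions 29–38, 64–73.
The reverse primer's reverse complement is GCGATACC, matching at positions 110–117.
Each forward site pairs with the reverse site to give a product ending at position 117: sizes 89, 54 bp.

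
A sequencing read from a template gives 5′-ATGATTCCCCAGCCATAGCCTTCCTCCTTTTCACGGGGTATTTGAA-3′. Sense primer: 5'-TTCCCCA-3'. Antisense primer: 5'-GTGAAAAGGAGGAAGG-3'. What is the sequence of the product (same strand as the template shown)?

5'-TTCCCCAGCCATAGCCTTCCTCCTTTTCAC-3'

Scanning the template, TTCCCCA occurs at positions 5–11; this primer anneals to the bottom strand there with its 3' end pointing downstream.
The reverse primer's reverse complement is CCTTCCTCCTTTTCAC, which matches the template at positions 19–34.
The product is the template from position 5 through 34 (30 bp).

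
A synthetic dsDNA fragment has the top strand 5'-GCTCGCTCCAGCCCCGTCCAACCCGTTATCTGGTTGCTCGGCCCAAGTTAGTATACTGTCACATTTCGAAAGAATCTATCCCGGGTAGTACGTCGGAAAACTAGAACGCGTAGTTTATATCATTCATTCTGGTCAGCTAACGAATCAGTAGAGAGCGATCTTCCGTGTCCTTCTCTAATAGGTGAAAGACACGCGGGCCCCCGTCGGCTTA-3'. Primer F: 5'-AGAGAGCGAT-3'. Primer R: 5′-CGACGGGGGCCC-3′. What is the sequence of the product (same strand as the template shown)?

Forward primer AGAGAGCGAT is found on the top strand at positions 150–159.
The reverse primer's reverse complement is GGGCCCCCGTCG, which matches the template at positions 195–206.
The product is the template from position 150 through 206 (57 bp).

5'-AGAGAGCGATCTTCCGTGTCCTTCTCTAATAGGTGAAAGACACGCGGGCCCCCGTCG-3'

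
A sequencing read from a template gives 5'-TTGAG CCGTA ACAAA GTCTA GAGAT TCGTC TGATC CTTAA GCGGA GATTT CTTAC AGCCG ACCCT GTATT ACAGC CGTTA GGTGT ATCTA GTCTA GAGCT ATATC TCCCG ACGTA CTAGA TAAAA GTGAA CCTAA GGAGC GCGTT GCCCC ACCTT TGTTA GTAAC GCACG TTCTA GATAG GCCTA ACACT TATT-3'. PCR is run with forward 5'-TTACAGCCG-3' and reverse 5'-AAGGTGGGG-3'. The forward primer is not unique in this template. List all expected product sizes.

The forward primer TTACAGCCG matches the top strand at positions 52–60, 69–77.
The reverse primer's reverse complement is CCCCACCTT, matching at positions 147–155.
Each forward site pairs with the reverse site to give a product ending at position 155: sizes 104, 87 bp.

104 bp, 87 bp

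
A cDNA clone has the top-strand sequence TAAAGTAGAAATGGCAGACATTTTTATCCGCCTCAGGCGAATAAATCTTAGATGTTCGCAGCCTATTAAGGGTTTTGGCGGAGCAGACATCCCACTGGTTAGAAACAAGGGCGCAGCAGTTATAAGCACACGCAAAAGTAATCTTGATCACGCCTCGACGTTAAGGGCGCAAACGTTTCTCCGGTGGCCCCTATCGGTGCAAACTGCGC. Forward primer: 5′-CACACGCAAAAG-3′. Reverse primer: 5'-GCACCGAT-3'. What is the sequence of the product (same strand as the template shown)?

5'-CACACGCAAAAGTAATCTTGATCACGCCTCGACGTTAAGGGCGCAAACGTTTCTCCGGTGGCCCCTATCGGTGC-3'

Scanning the template, CACACGCAAAAG occurs at positions 127–138; this primer anneals to the bottom strand there with its 3' end pointing downstream.
Taking the reverse complement of GCACCGAT gives ATCGGTGC, found at positions 193–200 on the template; the primer anneals here to the top strand with its 3' end pointing upstream.
The product is the template from position 127 through 200 (74 bp).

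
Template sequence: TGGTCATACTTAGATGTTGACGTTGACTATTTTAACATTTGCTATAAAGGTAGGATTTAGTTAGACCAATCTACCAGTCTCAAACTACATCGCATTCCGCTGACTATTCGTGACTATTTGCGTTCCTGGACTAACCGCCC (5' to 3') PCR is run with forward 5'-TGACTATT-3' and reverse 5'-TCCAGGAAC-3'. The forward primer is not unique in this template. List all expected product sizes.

The forward primer TGACTATT matches the top strand at positions 24–31, 101–108, 111–118.
The reverse primer's reverse complement is GTTCCTGGA, matching at positions 122–130.
Each forward site pairs with the reverse site to give a product ending at position 130: sizes 107, 30, 20 bp.

107 bp, 30 bp, 20 bp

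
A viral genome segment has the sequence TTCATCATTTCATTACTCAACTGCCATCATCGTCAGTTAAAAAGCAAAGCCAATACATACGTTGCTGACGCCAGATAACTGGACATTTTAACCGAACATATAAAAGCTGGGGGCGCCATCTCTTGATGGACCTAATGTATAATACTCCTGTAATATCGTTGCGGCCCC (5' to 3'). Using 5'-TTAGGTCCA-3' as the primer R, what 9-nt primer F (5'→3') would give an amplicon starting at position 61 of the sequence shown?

5'-GTTGCTGAC-3'

The reverse primer's reverse complement TGGACCTAA matches the template at positions 127–135; the product starts at position 61.
The forward primer is identical to the top strand over positions 61–69: GTTGCTGAC.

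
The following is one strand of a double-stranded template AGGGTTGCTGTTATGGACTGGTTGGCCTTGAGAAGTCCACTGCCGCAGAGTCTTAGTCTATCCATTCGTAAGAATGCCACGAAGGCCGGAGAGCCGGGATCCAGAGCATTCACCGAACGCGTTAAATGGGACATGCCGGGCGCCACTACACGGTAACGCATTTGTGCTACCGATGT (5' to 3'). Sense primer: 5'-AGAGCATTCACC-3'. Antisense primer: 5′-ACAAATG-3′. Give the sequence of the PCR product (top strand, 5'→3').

Scanning the template, AGAGCATTCACC occurs at positions 103–114; this primer anneals to the bottom strand there with its 3' end pointing downstream.
Taking the reverse complement of ACAAATG gives CATTTGT, found at positions 159–165 on the template; the primer anneals here to the top strand with its 3' end pointing upstream.
The product is the template from position 103 through 165 (63 bp).

5'-AGAGCATTCACCGAACGCGTTAAATGGGACATGCCGGGCGCCACTACACGGTAACGCATTTGT-3'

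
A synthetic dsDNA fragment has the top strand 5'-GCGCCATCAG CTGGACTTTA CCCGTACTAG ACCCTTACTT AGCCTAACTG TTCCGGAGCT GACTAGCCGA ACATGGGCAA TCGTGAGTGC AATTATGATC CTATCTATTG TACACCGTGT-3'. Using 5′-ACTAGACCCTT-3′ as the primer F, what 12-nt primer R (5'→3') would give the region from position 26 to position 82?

The product's 3' end on the top strand is position 82.
The reverse primer anneals to the top strand over positions 71–82, i.e. to ACATGGGCAATC.
Its sequence written 5'→3' is the reverse complement: GATTGCCCATGT.

5'-GATTGCCCATGT-3'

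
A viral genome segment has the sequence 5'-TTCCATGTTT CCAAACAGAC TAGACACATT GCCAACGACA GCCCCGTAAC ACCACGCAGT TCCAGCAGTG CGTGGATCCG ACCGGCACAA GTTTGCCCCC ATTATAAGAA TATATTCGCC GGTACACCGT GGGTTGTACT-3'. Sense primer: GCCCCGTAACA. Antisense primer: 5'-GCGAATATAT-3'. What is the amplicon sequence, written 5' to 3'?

5'-GCCCCGTAACACCACGCAGTTCCAGCAGTGCGTGGATCCGACCGGCACAAGTTTGCCCCCATTATAAGAATATATTCGC-3'

The forward primer matches the template at positions 41–51.
Taking the reverse complement of GCGAATATAT gives ATATATTCGC, found at positions 110–119 on the template; the primer anneals here to the top strand with its 3' end pointing upstream.
The product is the template from position 41 through 119 (79 bp).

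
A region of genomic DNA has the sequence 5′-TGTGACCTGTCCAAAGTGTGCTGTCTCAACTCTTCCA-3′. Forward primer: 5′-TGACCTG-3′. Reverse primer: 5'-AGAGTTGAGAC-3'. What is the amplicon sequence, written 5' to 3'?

5'-TGACCTGTCCAAAGTGTGCTGTCTCAACTCT-3'

Forward primer TGACCTG is found on the top strand at positions 3–9.
Taking the reverse complement of AGAGTTGAGAC gives GTCTCAACTCT, found at positions 23–33 on the template; the primer anneals here to the top strand with its 3' end pointing upstream.
The product is the template from position 3 through 33 (31 bp).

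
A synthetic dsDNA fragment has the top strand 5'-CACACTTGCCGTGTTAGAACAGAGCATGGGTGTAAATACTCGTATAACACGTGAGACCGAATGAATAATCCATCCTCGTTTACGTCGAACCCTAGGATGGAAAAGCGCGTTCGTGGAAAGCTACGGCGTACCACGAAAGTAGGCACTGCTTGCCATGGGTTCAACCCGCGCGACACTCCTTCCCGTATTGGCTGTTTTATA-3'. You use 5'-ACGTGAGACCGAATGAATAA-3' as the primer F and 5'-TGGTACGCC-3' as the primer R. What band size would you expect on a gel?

85 bp

Scanning the template, ACGTGAGACCGAATGAATAA occurs at positions 49–68; this primer anneals to the bottom strand there with its 3' end pointing downstream.
Taking the reverse complement of TGGTACGCC gives GGCGTACCA, found at positions 125–133 on the template; the primer anneals here to the top strand with its 3' end pointing upstream.
Product length = (reverse-primer end) − (forward-primer start) + 1 = 133 − 49 + 1 = 85 bp.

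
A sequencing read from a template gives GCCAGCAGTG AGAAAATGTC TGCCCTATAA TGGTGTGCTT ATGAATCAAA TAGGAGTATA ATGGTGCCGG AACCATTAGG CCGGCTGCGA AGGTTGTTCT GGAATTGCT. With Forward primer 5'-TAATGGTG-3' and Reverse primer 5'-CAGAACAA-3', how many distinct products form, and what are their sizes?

Two products: 74 bp, 43 bp

The forward primer TAATGGTG matches the top strand at positions 28–35, 59–66.
The reverse primer's reverse complement is TTGTTCTG, matching at positions 94–101.
Each forward site pairs with the reverse site to give a product ending at position 101: sizes 74, 43 bp.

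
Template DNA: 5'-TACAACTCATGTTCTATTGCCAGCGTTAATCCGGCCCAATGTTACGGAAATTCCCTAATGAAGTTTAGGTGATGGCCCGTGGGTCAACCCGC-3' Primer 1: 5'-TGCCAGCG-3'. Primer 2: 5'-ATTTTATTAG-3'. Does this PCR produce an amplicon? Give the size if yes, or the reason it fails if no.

No product — primer 2 has no binding site in the template.

Primer 2 (ATTTTATTAG) does not match the top strand, and its reverse complement CTAATAAAAT does not match either.
With no annealing site for primer 2, no amplification occurs.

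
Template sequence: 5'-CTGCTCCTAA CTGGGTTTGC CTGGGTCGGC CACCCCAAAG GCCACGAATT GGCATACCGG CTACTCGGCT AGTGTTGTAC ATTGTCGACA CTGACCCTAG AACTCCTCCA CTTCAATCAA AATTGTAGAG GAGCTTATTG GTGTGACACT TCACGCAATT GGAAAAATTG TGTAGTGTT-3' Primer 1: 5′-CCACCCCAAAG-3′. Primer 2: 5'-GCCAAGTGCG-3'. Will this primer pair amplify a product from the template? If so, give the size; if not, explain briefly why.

Primer 2 (GCCAAGTGCG) does not match the top strand, and its reverse complement CGCACTTGGC does not match either.
With no annealing site for primer 2, no amplification occurs.

No product — primer 2 has no binding site in the template.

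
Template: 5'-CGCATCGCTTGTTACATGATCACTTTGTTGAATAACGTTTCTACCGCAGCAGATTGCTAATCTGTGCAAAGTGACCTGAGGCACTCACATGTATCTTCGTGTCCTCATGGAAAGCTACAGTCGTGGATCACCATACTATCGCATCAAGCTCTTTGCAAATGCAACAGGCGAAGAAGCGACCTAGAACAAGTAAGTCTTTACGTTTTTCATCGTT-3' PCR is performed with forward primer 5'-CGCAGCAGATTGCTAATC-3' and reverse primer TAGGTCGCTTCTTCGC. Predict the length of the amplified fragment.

139 bp

The forward primer matches the template at positions 45–62.
Reverse complement of the reverse primer: GCGAAGAAGCGACCTA. This occurs on the top strand at positions 168–183.
Product length = (reverse-primer end) − (forward-primer start) + 1 = 183 − 45 + 1 = 139 bp.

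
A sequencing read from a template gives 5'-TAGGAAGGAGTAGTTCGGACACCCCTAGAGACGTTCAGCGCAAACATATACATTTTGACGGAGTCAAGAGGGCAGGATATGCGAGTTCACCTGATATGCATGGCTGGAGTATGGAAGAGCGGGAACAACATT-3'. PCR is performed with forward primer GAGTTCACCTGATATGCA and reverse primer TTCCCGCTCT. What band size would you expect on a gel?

43 bp

Forward primer GAGTTCACCTGATATGCA is found on the top strand at positions 83–100.
Taking the reverse complement of TTCCCGCTCT gives AGAGCGGGAA, found at positions 116–125 on the template; the primer anneals here to the top strand with its 3' end pointing upstream.
The product runs from position 83 to position 125, so its length is 125 − 83 + 1 = 43 bp.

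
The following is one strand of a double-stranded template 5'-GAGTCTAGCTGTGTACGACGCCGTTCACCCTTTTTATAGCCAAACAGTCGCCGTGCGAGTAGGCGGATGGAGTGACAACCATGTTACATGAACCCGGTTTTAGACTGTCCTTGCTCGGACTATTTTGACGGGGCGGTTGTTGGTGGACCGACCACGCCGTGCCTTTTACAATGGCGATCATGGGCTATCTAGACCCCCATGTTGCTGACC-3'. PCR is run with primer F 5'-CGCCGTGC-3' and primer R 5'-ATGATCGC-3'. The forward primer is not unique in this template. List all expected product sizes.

133 bp, 27 bp

The forward primer CGCCGTGC matches the top strand at positions 49–56, 155–162.
The reverse primer's reverse complement is GCGATCAT, matching at positions 174–181.
Each forward site pairs with the reverse site to give a product ending at position 181: sizes 133, 27 bp.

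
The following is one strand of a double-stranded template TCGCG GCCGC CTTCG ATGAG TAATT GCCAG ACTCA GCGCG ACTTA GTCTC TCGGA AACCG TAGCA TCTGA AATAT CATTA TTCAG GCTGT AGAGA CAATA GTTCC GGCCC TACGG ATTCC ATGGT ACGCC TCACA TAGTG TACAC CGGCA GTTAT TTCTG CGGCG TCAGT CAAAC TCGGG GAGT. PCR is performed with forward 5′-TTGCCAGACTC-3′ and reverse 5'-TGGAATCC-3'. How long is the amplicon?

98 bp

The forward primer matches the template at positions 24–34.
Taking the reverse complement of TGGAATCC gives GGATTCCA, found at positions 114–121 on the template; the primer anneals here to the top strand with its 3' end pointing upstream.
The product runs from position 24 to position 121, so its length is 121 − 24 + 1 = 98 bp.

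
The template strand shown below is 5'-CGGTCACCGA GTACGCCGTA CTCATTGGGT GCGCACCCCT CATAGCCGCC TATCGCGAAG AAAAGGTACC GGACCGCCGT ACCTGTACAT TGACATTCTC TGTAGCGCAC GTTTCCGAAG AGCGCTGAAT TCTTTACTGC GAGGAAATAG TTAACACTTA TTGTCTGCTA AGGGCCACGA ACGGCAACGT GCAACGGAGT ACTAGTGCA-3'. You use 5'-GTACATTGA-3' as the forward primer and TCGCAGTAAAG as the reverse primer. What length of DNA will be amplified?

58 bp

Forward primer GTACATTGA is found on the top strand at positions 85–93.
Reverse complement of the reverse primer: CTTTACTGCGA. This occurs on the top strand at positions 132–142.
The product runs from position 85 to position 142, so its length is 142 − 85 + 1 = 58 bp.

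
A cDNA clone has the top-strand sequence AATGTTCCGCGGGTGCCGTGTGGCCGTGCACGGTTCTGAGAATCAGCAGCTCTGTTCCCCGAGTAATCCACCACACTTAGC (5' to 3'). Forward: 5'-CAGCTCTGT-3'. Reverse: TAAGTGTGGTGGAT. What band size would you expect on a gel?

33 bp

Scanning the template, CAGCTCTGT occurs at positions 47–55; this primer anneals to the bottom strand there with its 3' end pointing downstream.
Reverse complement of the reverse primer: ATCCACCACACTTA. This occurs on the top strand at positions 66–79.
The product runs from position 47 to position 79, so its length is 79 − 47 + 1 = 33 bp.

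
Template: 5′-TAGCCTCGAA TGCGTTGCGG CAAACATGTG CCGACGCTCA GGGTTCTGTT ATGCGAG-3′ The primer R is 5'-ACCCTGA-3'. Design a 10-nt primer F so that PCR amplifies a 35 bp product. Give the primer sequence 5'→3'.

5'-ATGCGTTGCG-3'

The reverse primer's reverse complement TCAGGGT matches the template at positions 38–44, so the product ends at position 44.
A 35 bp product then starts at position 44 − 35 + 1 = 10.
The forward primer is identical to the top strand there: ATGCGTTGCG.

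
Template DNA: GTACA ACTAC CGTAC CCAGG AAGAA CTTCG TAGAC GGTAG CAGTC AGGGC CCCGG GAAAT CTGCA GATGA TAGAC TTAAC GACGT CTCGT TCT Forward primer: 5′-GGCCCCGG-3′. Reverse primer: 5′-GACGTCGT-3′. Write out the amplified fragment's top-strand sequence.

The forward primer matches the template at positions 48–55.
Taking the reverse complement of GACGTCGT gives ACGACGTC, found at positions 79–86 on the template; the primer anneals here to the top strand with its 3' end pointing upstream.
The product is the template from position 48 through 86 (39 bp).

5'-GGCCCCGGGAAATCTGCAGATGATAGACTTAACGACGTC-3'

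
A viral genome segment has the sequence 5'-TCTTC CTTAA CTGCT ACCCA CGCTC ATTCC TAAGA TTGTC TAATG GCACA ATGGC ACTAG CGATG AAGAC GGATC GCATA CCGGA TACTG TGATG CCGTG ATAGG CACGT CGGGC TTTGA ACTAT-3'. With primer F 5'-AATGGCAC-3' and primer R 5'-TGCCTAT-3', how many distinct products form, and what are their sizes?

The forward primer AATGGCAC matches the top strand at positions 42–49, 50–57.
The reverse primer's reverse complement is ATAGGCA, matching at positions 101–107.
Each forward site pairs with the reverse site to give a product ending at position 107: sizes 66, 58 bp.

Two products: 66 bp, 58 bp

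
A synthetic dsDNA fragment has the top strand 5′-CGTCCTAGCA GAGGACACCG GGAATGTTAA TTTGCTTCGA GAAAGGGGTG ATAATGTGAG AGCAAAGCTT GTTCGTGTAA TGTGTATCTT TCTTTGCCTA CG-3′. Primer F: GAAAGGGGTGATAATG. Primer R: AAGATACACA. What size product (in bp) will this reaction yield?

50 bp

Forward primer GAAAGGGGTGATAATG is found on the top strand at positions 41–56.
Taking the reverse complement of AAGATACACA gives TGTGTATCTT, found at positions 81–90 on the template; the primer anneals here to the top strand with its 3' end pointing upstream.
Product length = (reverse-primer end) − (forward-primer start) + 1 = 90 − 41 + 1 = 50 bp.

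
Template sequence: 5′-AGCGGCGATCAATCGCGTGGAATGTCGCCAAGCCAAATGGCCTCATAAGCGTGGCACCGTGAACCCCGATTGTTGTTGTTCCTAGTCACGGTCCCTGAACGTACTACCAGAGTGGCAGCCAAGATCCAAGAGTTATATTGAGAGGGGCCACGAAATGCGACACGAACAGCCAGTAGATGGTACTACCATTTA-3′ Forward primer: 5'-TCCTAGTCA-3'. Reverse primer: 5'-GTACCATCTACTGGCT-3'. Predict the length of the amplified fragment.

104 bp

Scanning the template, TCCTAGTCA occurs at positions 80–88; this primer anneals to the bottom strand there with its 3' end pointing downstream.
Taking the reverse complement of GTACCATCTACTGGCT gives AGCCAGTAGATGGTAC, found at positions 168–183 on the template; the primer anneals here to the top strand with its 3' end pointing upstream.
Amplicon spans positions 80–183: 104 bp.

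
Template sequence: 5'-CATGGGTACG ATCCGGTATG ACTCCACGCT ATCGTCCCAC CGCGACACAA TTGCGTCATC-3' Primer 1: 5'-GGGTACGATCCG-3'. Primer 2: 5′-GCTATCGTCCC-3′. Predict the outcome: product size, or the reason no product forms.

No product — both primers anneal to the same strand and extend in the same direction.

Primer 1 (GGGTACGATCCG) matches the top strand at positions 4–15 (3' end points downstream).
Primer 2 (GCTATCGTCCC) also matches the top strand directly, at positions 28–38 — its reverse complement GGGACGATAGC is not present.
Both primers anneal to the bottom strand with 3' ends pointing the same way, so neither can prime synthesis back toward the other.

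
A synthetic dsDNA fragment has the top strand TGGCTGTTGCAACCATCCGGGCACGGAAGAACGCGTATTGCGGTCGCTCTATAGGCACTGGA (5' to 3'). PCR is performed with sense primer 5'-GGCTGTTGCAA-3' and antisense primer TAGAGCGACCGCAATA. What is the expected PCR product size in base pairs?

The forward primer matches the template at positions 2–12.
The reverse primer's reverse complement is TATTGCGGTCGCTCTA, which matches the template at positions 36–51.
Product length = (reverse-primer end) − (forward-primer start) + 1 = 51 − 2 + 1 = 50 bp.

50 bp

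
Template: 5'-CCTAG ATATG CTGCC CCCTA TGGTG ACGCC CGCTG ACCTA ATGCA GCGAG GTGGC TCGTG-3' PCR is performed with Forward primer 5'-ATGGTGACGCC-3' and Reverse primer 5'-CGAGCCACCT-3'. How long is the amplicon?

The forward primer matches the template at positions 20–30.
Reverse complement of the reverse primer: AGGTGGCTCG. This occurs on the top strand at positions 49–58.
Amplicon spans positions 20–58: 39 bp.

39 bp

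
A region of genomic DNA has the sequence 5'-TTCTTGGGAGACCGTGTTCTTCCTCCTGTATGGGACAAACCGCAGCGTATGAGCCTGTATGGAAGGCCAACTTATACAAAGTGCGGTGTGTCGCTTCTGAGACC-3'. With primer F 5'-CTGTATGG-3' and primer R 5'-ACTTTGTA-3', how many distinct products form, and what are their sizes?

Two products: 57 bp, 28 bp

The forward primer CTGTATGG matches the top strand at positions 26–33, 55–62.
The reverse primer's reverse complement is TACAAAGT, matching at positions 75–82.
Each forward site pairs with the reverse site to give a product ending at position 82: sizes 57, 28 bp.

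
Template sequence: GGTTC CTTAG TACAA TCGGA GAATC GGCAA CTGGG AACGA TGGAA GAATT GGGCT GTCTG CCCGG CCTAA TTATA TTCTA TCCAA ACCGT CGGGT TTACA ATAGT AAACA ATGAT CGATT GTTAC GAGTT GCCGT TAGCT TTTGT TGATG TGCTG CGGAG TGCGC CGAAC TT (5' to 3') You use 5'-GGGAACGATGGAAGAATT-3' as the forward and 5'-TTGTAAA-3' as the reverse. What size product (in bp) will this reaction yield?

69 bp

Forward primer GGGAACGATGGAAGAATT is found on the top strand at positions 33–50.
The reverse primer's reverse complement is TTTACAA, which matches the template at positions 95–101.
The product runs from position 33 to position 101, so its length is 101 − 33 + 1 = 69 bp.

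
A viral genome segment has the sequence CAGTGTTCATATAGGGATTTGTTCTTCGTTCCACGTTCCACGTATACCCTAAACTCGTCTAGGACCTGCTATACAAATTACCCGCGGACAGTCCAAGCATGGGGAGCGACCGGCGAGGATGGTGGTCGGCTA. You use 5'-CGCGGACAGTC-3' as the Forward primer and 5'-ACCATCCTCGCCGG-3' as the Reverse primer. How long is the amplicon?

41 bp

The forward primer matches the template at positions 83–93.
The reverse primer's reverse complement is CCGGCGAGGATGGT, which matches the template at positions 110–123.
Product length = (reverse-primer end) − (forward-primer start) + 1 = 123 − 83 + 1 = 41 bp.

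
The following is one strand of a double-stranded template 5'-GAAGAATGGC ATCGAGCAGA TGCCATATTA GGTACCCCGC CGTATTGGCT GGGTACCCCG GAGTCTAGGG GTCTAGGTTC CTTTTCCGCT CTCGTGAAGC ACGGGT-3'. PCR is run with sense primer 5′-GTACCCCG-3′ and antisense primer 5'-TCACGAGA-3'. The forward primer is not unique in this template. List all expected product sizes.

The forward primer GTACCCCG matches the top strand at positions 32–39, 53–60.
The reverse primer's reverse complement is TCTCGTGA, matching at positions 90–97.
Each forward site pairs with the reverse site to give a product ending at position 97: sizes 66, 45 bp.

66 bp, 45 bp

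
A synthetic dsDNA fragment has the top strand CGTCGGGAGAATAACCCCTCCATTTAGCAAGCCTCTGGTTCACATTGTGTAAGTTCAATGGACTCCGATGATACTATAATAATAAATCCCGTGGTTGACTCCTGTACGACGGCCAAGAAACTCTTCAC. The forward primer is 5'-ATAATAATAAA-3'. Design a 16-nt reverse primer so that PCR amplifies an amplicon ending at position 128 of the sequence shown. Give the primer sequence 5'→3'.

5'-GTGAAGAGTTTCTTGG-3'

The forward primer binds at positions 76–86; the product's 3' end on the top strand is position 128.
The reverse primer anneals to the top strand over positions 113–128, i.e. to CCAAGAAACTCTTCAC.
Its sequence written 5'→3' is the reverse complement: GTGAAGAGTTTCTTGG.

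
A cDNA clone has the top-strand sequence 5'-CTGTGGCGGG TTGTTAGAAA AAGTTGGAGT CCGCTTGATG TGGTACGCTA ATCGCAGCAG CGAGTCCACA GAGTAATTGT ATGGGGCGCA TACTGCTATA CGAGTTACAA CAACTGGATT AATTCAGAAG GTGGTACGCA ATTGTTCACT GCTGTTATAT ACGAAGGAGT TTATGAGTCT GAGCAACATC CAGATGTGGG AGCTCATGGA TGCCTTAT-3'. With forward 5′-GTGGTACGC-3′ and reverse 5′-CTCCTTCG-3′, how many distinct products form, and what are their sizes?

Two products: 130 bp, 39 bp

The forward primer GTGGTACGC matches the top strand at positions 40–48, 131–139.
The reverse primer's reverse complement is CGAAGGAG, matching at positions 162–169.
Each forward site pairs with the reverse site to give a product ending at position 169: sizes 130, 39 bp.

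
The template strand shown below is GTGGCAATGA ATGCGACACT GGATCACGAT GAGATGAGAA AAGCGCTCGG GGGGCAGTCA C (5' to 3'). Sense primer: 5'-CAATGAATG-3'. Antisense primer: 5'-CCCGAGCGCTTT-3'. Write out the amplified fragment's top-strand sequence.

Scanning the template, CAATGAATG occurs at positions 5–13; this primer anneals to the bottom strand there with its 3' end pointing downstream.
Taking the reverse complement of CCCGAGCGCTTT gives AAAGCGCTCGGG, found at positions 40–51 on the template; the primer anneals here to the top strand with its 3' end pointing upstream.
The product is the template from position 5 through 51 (47 bp).

5'-CAATGAATGCGACACTGGATCACGATGAGATGAGAAAAGCGCTCGGG-3'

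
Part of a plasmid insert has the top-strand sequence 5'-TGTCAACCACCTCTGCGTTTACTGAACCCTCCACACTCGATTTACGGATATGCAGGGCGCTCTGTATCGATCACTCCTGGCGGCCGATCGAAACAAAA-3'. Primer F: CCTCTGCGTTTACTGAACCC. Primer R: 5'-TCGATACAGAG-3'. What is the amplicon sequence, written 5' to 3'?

5'-CCTCTGCGTTTACTGAACCCTCCACACTCGATTTACGGATATGCAGGGCGCTCTGTATCGA-3'

The forward primer matches the template at positions 10–29.
The reverse primer's reverse complement is CTCTGTATCGA, which matches the template at positions 60–70.
The product is the template from position 10 through 70 (61 bp).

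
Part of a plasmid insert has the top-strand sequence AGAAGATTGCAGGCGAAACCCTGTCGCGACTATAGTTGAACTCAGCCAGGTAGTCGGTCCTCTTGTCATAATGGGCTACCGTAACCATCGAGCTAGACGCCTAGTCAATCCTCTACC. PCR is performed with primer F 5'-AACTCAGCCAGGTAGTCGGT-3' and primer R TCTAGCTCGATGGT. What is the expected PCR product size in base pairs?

Scanning the template, AACTCAGCCAGGTAGTCGGT occurs at positions 39–58; this primer anneals to the bottom strand there with its 3' end pointing downstream.
The reverse primer's reverse complement is ACCATCGAGCTAGA, which matches the template at positions 84–97.
The product runs from position 39 to position 97, so its length is 97 − 39 + 1 = 59 bp.

59 bp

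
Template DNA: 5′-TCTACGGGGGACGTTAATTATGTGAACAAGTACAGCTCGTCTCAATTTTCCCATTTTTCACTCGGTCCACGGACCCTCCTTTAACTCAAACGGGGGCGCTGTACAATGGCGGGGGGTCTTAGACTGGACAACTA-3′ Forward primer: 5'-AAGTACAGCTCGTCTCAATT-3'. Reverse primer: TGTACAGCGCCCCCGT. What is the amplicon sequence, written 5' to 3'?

5'-AAGTACAGCTCGTCTCAATTTTCCCATTTTTCACTCGGTCCACGGACCCTCCTTTAACTCAAACGGGGGCGCTGTACA-3'

Forward primer AAGTACAGCTCGTCTCAATT is found on the top strand at positions 28–47.
Taking the reverse complement of TGTACAGCGCCCCCGT gives ACGGGGGCGCTGTACA, found at positions 90–105 on the template; the primer anneals here to the top strand with its 3' end pointing upstream.
The product is the template from position 28 through 105 (78 bp).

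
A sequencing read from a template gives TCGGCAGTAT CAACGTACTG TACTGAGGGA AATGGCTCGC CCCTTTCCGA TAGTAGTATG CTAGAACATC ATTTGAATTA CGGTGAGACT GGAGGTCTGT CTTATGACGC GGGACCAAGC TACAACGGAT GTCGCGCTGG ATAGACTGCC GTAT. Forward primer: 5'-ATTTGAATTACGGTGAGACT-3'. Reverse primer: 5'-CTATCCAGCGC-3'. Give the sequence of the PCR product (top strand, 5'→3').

Scanning the template, ATTTGAATTACGGTGAGACT occurs at positions 71–90; this primer anneals to the bottom strand there with its 3' end pointing downstream.
Taking the reverse complement of CTATCCAGCGC gives GCGCTGGATAG, found at positions 134–144 on the template; the primer anneals here to the top strand with its 3' end pointing upstream.
The product is the template from position 71 through 144 (74 bp).

5'-ATTTGAATTACGGTGAGACTGGAGGTCTGTCTTATGACGCGGGACCAAGCTACAACGGATGTCGCGCTGGATAG-3'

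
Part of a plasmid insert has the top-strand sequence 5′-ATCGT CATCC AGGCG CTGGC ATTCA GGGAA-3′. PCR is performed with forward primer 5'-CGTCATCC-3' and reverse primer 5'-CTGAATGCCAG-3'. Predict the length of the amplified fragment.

24 bp

Forward primer CGTCATCC is found on the top strand at positions 3–10.
Taking the reverse complement of CTGAATGCCAG gives CTGGCATTCAG, found at positions 16–26 on the template; the primer anneals here to the top strand with its 3' end pointing upstream.
The product runs from position 3 to position 26, so its length is 26 − 3 + 1 = 24 bp.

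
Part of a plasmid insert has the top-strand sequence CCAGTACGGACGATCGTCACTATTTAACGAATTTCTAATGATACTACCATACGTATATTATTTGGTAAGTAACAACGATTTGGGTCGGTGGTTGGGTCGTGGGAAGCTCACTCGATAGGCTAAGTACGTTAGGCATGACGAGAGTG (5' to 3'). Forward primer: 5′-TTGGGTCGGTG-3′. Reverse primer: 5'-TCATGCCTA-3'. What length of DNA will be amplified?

59 bp

Scanning the template, TTGGGTCGGTG occurs at positions 80–90; this primer anneals to the bottom strand there with its 3' end pointing downstream.
Reverse complement of the reverse primer: TAGGCATGA. This occurs on the top strand at positions 130–138.
Product length = (reverse-primer end) − (forward-primer start) + 1 = 138 − 80 + 1 = 59 bp.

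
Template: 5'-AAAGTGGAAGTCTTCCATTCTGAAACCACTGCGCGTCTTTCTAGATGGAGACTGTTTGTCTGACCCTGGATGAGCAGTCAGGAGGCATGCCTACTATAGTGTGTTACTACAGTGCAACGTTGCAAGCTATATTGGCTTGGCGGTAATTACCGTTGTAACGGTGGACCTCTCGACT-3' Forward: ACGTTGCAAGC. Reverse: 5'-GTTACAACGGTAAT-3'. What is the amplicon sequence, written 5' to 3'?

5'-ACGTTGCAAGCTATATTGGCTTGGCGGTAATTACCGTTGTAAC-3'

Scanning the template, ACGTTGCAAGC occurs at positions 117–127; this primer anneals to the bottom strand there with its 3' end pointing downstream.
Taking the reverse complement of GTTACAACGGTAAT gives ATTACCGTTGTAAC, found at positions 146–159 on the template; the primer anneals here to the top strand with its 3' end pointing upstream.
The product is the template from position 117 through 159 (43 bp).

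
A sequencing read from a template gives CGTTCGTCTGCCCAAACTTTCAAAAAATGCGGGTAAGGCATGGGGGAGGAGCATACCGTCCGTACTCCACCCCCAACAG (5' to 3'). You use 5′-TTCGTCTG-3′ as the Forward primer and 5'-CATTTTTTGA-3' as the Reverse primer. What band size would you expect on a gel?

27 bp

Scanning the template, TTCGTCTG occurs at positions 3–10; this primer anneals to the bottom strand there with its 3' end pointing downstream.
Taking the reverse complement of CATTTTTTGA gives TCAAAAAATG, found at positions 20–29 on the template; the primer anneals here to the top strand with its 3' end pointing upstream.
The product runs from position 3 to position 29, so its length is 29 − 3 + 1 = 27 bp.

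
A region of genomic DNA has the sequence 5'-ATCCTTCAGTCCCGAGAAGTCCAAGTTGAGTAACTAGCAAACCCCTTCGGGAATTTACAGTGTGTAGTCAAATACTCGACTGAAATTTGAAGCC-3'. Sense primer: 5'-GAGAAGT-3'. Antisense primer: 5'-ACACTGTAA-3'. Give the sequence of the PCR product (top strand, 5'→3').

Scanning the template, GAGAAGT occurs at positions 14–20; this primer anneals to the bottom strand there with its 3' end pointing downstream.
Reverse complement of the reverse primer: TTACAGTGT. This occurs on the top strand at positions 55–63.
The product is the template from position 14 through 63 (50 bp).

5'-GAGAAGTCCAAGTTGAGTAACTAGCAAACCCCTTCGGGAATTTACAGTGT-3'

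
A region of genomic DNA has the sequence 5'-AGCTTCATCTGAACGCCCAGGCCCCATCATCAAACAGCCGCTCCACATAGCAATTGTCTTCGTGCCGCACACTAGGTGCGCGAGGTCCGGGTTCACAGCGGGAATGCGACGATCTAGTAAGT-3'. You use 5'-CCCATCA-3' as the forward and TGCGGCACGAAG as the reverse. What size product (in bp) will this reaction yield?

47 bp

The forward primer matches the template at positions 23–29.
Taking the reverse complement of TGCGGCACGAAG gives CTTCGTGCCGCA, found at positions 58–69 on the template; the primer anneals here to the top strand with its 3' end pointing upstream.
Amplicon spans positions 23–69: 47 bp.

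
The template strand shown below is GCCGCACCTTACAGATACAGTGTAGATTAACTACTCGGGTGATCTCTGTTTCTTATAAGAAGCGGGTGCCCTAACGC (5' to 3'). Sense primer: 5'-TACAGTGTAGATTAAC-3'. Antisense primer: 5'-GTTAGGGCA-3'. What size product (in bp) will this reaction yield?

60 bp

Forward primer TACAGTGTAGATTAAC is found on the top strand at positions 16–31.
Taking the reverse complement of GTTAGGGCA gives TGCCCTAAC, found at positions 67–75 on the template; the primer anneals here to the top strand with its 3' end pointing upstream.
Product length = (reverse-primer end) − (forward-primer start) + 1 = 75 − 16 + 1 = 60 bp.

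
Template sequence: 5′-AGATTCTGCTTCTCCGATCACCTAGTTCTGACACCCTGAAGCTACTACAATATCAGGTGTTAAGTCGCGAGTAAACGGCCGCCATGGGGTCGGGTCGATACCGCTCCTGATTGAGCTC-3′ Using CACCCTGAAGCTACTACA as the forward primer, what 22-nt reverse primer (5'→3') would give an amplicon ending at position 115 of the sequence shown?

The forward primer binds at positions 32–49; the product's 3' end on the top strand is position 115.
The reverse primer anneals to the top strand over positions 94–115, i.e. to GTCGATACCGCTCCTGATTGAG.
Its sequence written 5'→3' is the reverse complement: CTCAATCAGGAGCGGTATCGAC.

5'-CTCAATCAGGAGCGGTATCGAC-3'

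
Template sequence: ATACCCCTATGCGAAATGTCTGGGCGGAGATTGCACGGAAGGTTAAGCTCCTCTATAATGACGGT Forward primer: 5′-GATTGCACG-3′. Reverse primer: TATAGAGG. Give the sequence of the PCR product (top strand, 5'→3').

5'-GATTGCACGGAAGGTTAAGCTCCTCTATA-3'

Forward primer GATTGCACG is found on the top strand at positions 29–37.
Reverse complement of the reverse primer: CCTCTATA. This occurs on the top strand at positions 50–57.
The product is the template from position 29 through 57 (29 bp).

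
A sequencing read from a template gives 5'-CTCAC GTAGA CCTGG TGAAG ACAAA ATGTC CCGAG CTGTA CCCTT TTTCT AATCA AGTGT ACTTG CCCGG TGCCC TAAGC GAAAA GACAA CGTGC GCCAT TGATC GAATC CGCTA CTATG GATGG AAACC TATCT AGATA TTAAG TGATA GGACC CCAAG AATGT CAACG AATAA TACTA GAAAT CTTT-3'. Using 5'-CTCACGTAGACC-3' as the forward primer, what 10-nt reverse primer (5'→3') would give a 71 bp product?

The forward primer binds at positions 1–12, so a 71 bp product ends at position 1 + 71 − 1 = 71.
The reverse primer anneals to the top strand over positions 62–71, i.e. to CTTGCCCGGT.
Its sequence written 5'→3' is the reverse complement: ACCGGGCAAG.

5'-ACCGGGCAAG-3'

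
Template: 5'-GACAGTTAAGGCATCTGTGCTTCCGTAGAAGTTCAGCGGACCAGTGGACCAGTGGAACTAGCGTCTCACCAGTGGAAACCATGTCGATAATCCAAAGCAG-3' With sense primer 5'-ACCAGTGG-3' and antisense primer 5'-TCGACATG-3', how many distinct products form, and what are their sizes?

Three products: 48 bp, 40 bp, 20 bp

The forward primer ACCAGTGG matches the top strand at positions 40–47, 48–55, 68–75.
The reverse primer's reverse complement is CATGTCGA, matching at positions 80–87.
Each forward site pairs with the reverse site to give a product ending at position 87: sizes 48, 40, 20 bp.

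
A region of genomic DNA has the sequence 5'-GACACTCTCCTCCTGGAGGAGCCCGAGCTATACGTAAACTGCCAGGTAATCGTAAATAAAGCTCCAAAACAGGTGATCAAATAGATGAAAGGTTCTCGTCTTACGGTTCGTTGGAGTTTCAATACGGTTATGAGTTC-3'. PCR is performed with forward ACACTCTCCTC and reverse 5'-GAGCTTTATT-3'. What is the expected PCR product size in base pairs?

Forward primer ACACTCTCCTC is found on the top strand at positions 2–12.
The reverse primer's reverse complement is AATAAAGCTC, which matches the template at positions 55–64.
The product runs from position 2 to position 64, so its length is 64 − 2 + 1 = 63 bp.

63 bp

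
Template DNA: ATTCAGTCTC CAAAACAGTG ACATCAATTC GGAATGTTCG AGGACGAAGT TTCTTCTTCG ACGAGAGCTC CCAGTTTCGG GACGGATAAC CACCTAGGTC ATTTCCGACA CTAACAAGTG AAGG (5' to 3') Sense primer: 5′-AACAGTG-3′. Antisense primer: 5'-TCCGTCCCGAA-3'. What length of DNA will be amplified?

73 bp

Scanning the template, AACAGTG occurs at positions 14–20; this primer anneals to the bottom strand there with its 3' end pointing downstream.
The reverse primer's reverse complement is TTCGGGACGGA, which matches the template at positions 76–86.
The product runs from position 14 to position 86, so its length is 86 − 14 + 1 = 73 bp.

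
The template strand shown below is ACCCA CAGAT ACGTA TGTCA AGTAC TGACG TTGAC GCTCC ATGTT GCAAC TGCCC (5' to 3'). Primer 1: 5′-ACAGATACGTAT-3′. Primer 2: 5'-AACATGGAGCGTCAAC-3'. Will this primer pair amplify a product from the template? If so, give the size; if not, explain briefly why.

Yes — a 41 bp product.

Primer 1 (ACAGATACGTAT) matches the top strand at positions 5–16; it acts as a forward primer.
Primer 2's reverse complement is GTTGACGCTCCATGTT, matching the top strand at positions 30–45; it acts as a reverse primer.
The 3' ends face each other across positions 5–45, giving a 41 bp product.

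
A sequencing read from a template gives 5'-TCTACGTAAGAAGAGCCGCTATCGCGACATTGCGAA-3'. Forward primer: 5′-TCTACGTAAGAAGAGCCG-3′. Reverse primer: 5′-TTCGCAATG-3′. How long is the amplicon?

Scanning the template, TCTACGTAAGAAGAGCCG occurs at positions 1–18; this primer anneals to the bottom strand there with its 3' end pointing downstream.
Taking the reverse complement of TTCGCAATG gives CATTGCGAA, found at positions 28–36 on the template; the primer anneals here to the top strand with its 3' end pointing upstream.
Amplicon spans positions 1–36: 36 bp.

36 bp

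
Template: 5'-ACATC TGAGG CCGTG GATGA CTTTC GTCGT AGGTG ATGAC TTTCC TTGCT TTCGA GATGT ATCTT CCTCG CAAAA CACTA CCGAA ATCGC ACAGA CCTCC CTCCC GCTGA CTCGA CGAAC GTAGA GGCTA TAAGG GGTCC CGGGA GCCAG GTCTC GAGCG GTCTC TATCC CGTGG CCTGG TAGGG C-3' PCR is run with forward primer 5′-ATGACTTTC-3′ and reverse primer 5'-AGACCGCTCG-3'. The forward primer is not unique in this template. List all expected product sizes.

The forward primer ATGACTTTC matches the top strand at positions 17–25, 36–44.
The reverse primer's reverse complement is CGAGCGGTCT, matching at positions 155–164.
Each forward site pairs with the reverse site to give a product ending at position 164: sizes 148, 129 bp.

148 bp, 129 bp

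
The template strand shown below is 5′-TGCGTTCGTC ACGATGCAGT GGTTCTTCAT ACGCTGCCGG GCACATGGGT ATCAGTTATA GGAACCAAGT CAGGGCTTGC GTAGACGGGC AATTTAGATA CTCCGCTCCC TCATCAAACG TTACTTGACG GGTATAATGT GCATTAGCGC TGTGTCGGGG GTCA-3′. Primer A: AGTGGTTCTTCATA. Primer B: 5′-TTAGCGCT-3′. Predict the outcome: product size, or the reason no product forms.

No product — both primers anneal to the same strand and extend in the same direction.

Primer A (AGTGGTTCTTCATA) matches the top strand at positions 18–31 (3' end points downstream).
Primer B (TTAGCGCT) also matches the top strand directly, at positions 144–151 — its reverse complement AGCGCTAA is not present.
Both primers anneal to the bottom strand with 3' ends pointing the same way, so neither can prime synthesis back toward the other.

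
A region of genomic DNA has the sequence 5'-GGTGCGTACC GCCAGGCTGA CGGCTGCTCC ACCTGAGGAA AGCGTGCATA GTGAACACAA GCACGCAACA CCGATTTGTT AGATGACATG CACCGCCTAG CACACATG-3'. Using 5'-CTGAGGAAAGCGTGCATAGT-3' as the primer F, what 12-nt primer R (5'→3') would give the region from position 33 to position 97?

5'-GGCGGTGCATGT-3'

The product's 3' end on the top strand is position 97.
The reverse primer anneals to the top strand over positions 86–97, i.e. to ACATGCACCGCC.
Its sequence written 5'→3' is the reverse complement: GGCGGTGCATGT.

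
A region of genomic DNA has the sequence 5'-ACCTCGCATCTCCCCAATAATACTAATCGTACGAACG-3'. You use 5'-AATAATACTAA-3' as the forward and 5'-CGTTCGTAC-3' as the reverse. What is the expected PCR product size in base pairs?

The forward primer matches the template at positions 16–26.
The reverse primer's reverse complement is GTACGAACG, which matches the template at positions 29–37.
The product runs from position 16 to position 37, so its length is 37 − 16 + 1 = 22 bp.

22 bp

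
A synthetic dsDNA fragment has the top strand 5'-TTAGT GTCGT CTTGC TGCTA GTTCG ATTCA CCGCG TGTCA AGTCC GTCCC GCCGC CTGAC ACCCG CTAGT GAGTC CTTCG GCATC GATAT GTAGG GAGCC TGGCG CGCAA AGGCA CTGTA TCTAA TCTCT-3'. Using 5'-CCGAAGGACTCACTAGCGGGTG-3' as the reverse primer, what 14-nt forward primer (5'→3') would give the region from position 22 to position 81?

The reverse primer's reverse complement CACCCGCTAGTGAGTCCTTCGG matches the template at positions 60–81; the product starts at position 22.
The forward primer is identical to the top strand over positions 22–35: TTCGATTCACCGCG.

5'-TTCGATTCACCGCG-3'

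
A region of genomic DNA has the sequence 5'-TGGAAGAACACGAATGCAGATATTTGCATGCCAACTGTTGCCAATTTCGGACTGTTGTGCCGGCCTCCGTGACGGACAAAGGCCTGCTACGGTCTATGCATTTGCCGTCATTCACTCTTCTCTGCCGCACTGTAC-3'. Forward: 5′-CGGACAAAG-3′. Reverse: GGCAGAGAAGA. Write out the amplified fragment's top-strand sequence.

Forward primer CGGACAAAG is found on the top strand at positions 73–81.
Reverse complement of the reverse primer: TCTTCTCTGCC. This occurs on the top strand at positions 116–126.
The product is the template from position 73 through 126 (54 bp).

5'-CGGACAAAGGCCTGCTACGGTCTATGCATTTGCCGTCATTCACTCTTCTCTGCC-3'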